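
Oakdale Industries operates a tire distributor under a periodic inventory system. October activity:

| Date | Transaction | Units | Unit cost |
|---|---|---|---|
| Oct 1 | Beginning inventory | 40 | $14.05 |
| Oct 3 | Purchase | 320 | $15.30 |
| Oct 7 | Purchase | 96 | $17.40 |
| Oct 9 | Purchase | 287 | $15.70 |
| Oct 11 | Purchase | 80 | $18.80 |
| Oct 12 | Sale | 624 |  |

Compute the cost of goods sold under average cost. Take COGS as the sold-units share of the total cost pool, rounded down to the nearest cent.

COGS = $9,961.48

Oct 12, sell 624: 624/823 × $13,138.30 → $9,961.48
Ending inventory (cost pool remaining) = $3,176.82
Check: goods available $13,138.30 = COGS $9,961.48 + ending $3,176.82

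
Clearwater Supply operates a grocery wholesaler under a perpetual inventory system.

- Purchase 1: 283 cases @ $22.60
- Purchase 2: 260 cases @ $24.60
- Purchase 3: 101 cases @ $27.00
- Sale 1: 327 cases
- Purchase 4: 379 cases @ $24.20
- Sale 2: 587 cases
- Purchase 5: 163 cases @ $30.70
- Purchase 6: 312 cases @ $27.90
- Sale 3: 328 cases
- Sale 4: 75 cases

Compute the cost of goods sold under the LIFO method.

Sale 1 (327) [LIFO — newest first]: 101 @ $27.00 + 226 @ $24.60 = $8,286.60
Sale 2 (587) [LIFO — newest first]: 379 @ $24.20 + 34 @ $24.60 + 174 @ $22.60 = $13,940.60
Sale 3 (328) [LIFO — newest first]: 312 @ $27.90 + 16 @ $30.70 = $9,196.00
Sale 4 (75) [LIFO — newest first]: 75 @ $30.70 = $2,302.50
Total COGS = $8,286.60 + $13,940.60 + $9,196.00 + $2,302.50 = $33,725.70
Ending inventory: 109 @ $22.60 + 72 @ $30.70 = $4,673.80

COGS = $33,725.70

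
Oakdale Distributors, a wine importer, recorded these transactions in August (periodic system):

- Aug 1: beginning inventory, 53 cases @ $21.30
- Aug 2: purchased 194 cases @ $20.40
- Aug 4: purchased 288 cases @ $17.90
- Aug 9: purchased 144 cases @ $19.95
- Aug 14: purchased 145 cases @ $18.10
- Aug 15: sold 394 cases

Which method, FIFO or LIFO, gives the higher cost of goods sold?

FIFO

FIFO COGS: 53 @ $21.30 + 194 @ $20.40 + 147 @ $17.90 = $7,717.80
LIFO COGS: 145 @ $18.10 + 144 @ $19.95 + 105 @ $17.90 = $7,376.80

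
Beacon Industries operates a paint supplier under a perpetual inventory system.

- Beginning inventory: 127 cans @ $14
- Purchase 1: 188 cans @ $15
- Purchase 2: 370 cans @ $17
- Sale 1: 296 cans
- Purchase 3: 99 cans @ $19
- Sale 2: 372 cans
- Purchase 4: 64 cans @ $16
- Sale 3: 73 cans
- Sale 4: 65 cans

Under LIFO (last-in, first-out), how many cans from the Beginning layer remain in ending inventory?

42

Sale 1 (296) [LIFO — newest first]: 296 @ $17 = $5,032
Sale 2 (372) [LIFO — newest first]: 99 @ $19 + 74 @ $17 + 188 @ $15 + 11 @ $14 = $6,113
Sale 3 (73) [LIFO — newest first]: 64 @ $16 + 9 @ $14 = $1,150
Sale 4 (65) [LIFO — newest first]: 65 @ $14 = $910
Total COGS = $5,032 + $6,113 + $1,150 + $910 = $13,205
Ending inventory: 42 @ $14 = $588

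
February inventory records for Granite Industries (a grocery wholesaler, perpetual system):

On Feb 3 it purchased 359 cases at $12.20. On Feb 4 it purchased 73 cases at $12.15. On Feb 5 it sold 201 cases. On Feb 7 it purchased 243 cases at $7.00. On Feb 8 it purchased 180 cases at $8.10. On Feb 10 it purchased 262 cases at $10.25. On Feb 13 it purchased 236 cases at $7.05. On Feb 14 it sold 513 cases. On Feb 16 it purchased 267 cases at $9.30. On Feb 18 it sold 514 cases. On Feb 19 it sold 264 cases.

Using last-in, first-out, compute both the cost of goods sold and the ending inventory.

COGS = $13,696.55; ending inventory = $1,561.60

Feb 5, 201 sold [LIFO — newest first]: 73 @ $12.15 + 128 @ $12.20 = $2,448.55
Feb 14, 513 sold [LIFO — newest first]: 236 @ $7.05 + 262 @ $10.25 + 15 @ $8.10 = $4,470.80
Feb 18, 514 sold [LIFO — newest first]: 267 @ $9.30 + 165 @ $8.10 + 82 @ $7.00 = $4,393.60
Feb 19, 264 sold [LIFO — newest first]: 161 @ $7.00 + 103 @ $12.20 = $2,383.60
Total COGS = $2,448.55 + $4,470.80 + $4,393.60 + $2,383.60 = $13,696.55
Ending inventory: 128 @ $12.20 = $1,561.60
Check: goods available $15,258.15 = COGS $13,696.55 + ending $1,561.60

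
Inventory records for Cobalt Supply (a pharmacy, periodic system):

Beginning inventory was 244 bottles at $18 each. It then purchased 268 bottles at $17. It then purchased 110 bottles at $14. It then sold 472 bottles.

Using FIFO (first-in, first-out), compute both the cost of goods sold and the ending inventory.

COGS = $8,268; ending inventory = $2,220

Sale 1 (472) [FIFO — oldest first]: 244 @ $18 + 228 @ $17 = $8,268
Ending inventory: 40 @ $17 + 110 @ $14 = $2,220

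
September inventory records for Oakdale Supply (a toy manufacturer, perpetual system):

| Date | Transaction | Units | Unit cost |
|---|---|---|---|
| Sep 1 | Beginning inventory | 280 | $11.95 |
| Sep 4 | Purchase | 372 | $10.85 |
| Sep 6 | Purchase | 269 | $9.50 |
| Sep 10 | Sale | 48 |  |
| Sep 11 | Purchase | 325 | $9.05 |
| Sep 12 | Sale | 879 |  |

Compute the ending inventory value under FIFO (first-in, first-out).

Sep 10, 48 sold [FIFO — oldest first]: 48 @ $11.95 = $573.60
Sep 12, 879 sold [FIFO — oldest first]: 232 @ $11.95 + 372 @ $10.85 + 269 @ $9.50 + 6 @ $9.05 = $9,418.40
Total COGS = $573.60 + $9,418.40 = $9,992.00
Ending inventory: 319 @ $9.05 = $2,886.95
Check: goods available $12,878.95 = COGS $9,992.00 + ending $2,886.95

Ending inventory = $2,886.95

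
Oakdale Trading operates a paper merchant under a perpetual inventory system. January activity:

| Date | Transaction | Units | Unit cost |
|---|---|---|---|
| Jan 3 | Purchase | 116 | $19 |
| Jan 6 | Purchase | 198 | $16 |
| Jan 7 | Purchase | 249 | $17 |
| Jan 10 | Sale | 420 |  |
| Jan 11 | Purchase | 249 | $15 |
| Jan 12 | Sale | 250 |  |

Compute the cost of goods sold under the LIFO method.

Jan 10, 420 sold [LIFO — newest first]: 249 @ $17 + 171 @ $16 = $6,969
Jan 12, 250 sold [LIFO — newest first]: 249 @ $15 + 1 @ $16 = $3,751
Total COGS = $6,969 + $3,751 = $10,720
Ending inventory: 116 @ $19 + 26 @ $16 = $2,620
Check: goods available $13,340 = COGS $10,720 + ending $2,620

COGS = $10,720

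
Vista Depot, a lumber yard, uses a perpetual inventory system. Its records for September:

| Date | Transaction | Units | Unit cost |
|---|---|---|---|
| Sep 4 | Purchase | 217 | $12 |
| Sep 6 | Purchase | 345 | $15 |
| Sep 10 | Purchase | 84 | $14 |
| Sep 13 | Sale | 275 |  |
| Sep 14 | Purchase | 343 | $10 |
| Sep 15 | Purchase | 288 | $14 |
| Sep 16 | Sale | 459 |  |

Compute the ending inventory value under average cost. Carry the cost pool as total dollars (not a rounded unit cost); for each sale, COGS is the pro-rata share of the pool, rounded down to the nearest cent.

Ending inventory = $6,830.80

After Sep 4: 217 on hand, pool $2,604.00 (≈ $12.0000 each)
After Sep 6: 562 on hand, pool $7,779.00 (≈ $13.8416 each)
After Sep 10: 646 on hand, pool $8,955.00 (≈ $13.8622 each)
Sep 13, sell 275: 275/646 × $8,955.00 → $3,812.11
After Sep 14: 714 on hand, pool $8,572.89 (≈ $12.0068 each)
After Sep 15: 1002 on hand, pool $12,604.89 (≈ $12.5797 each)
Sep 16, sell 459: 459/1002 × $12,604.89 → $5,774.09
Total COGS = $3,812.11 + $5,774.09 = $9,586.20
Ending inventory (cost pool remaining) = $6,830.80
Check: goods available $16,417.00 = COGS $9,586.20 + ending $6,830.80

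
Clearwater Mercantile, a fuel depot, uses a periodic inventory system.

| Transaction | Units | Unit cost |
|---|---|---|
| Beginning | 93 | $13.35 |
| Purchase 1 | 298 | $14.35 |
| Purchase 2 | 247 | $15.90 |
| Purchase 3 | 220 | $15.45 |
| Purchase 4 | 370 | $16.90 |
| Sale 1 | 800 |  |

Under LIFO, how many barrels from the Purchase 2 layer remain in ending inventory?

37

Sale 1 (800) [LIFO — newest first]: 370 @ $16.90 + 220 @ $15.45 + 210 @ $15.90 = $12,991.00
Ending inventory: 93 @ $13.35 + 298 @ $14.35 + 37 @ $15.90 = $6,106.15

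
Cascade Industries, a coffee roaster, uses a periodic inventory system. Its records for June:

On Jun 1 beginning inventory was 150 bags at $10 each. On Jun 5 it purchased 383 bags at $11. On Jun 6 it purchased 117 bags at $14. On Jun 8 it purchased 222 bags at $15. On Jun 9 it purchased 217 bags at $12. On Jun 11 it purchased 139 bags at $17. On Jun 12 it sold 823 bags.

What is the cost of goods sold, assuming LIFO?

COGS = $11,343

Jun 12, 823 sold [LIFO — newest first]: 139 @ $17 + 217 @ $12 + 222 @ $15 + 117 @ $14 + 128 @ $11 = $11,343
Ending inventory: 150 @ $10 + 255 @ $11 = $4,305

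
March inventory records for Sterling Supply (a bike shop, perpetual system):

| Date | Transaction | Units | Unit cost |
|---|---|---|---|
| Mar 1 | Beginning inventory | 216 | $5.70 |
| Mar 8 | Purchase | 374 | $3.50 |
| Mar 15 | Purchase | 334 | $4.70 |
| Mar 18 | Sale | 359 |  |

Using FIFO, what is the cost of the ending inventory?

Mar 18, 359 sold [FIFO — oldest first]: 216 @ $5.70 + 143 @ $3.50 = $1,731.70
Ending inventory: 231 @ $3.50 + 334 @ $4.70 = $2,378.30

Ending inventory = $2,378.30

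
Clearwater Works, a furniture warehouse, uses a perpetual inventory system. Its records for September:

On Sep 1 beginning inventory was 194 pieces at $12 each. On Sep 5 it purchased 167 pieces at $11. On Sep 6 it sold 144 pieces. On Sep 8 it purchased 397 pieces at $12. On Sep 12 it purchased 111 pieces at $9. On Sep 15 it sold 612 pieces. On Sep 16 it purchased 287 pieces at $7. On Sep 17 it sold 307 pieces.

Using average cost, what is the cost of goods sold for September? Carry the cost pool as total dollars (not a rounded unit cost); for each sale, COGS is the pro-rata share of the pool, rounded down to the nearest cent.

After Sep 1: 194 on hand, pool $2,328.00 (≈ $12.0000 each)
After Sep 5: 361 on hand, pool $4,165.00 (≈ $11.5374 each)
Sep 6, sell 144: 144/361 × $4,165.00 → $1,661.38
After Sep 8: 614 on hand, pool $7,267.62 (≈ $11.8365 each)
After Sep 12: 725 on hand, pool $8,266.62 (≈ $11.4022 each)
Sep 15, sell 612: 612/725 × $8,266.62 → $6,978.16
After Sep 16: 400 on hand, pool $3,297.46 (≈ $8.2437 each)
Sep 17, sell 307: 307/400 × $3,297.46 → $2,530.80
Total COGS = $1,661.38 + $6,978.16 + $2,530.80 = $11,170.34
Ending inventory (cost pool remaining) = $766.66
Check: goods available $11,937.00 = COGS $11,170.34 + ending $766.66

COGS = $11,170.34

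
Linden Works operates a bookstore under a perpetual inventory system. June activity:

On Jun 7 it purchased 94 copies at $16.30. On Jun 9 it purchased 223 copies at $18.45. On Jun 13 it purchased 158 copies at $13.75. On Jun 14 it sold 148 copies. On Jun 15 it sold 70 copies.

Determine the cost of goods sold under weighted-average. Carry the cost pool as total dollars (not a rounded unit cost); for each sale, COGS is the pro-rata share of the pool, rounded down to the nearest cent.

COGS = $3,588.53

After Jun 7: 94 on hand, pool $1,532.20 (≈ $16.3000 each)
After Jun 9: 317 on hand, pool $5,646.55 (≈ $17.8125 each)
After Jun 13: 475 on hand, pool $7,819.05 (≈ $16.4612 each)
Jun 14, sell 148: 148/475 × $7,819.05 → $2,436.25
Jun 15, sell 70: 70/327 × $5,382.80 → $1,152.28
Total COGS = $2,436.25 + $1,152.28 = $3,588.53
Ending inventory (cost pool remaining) = $4,230.52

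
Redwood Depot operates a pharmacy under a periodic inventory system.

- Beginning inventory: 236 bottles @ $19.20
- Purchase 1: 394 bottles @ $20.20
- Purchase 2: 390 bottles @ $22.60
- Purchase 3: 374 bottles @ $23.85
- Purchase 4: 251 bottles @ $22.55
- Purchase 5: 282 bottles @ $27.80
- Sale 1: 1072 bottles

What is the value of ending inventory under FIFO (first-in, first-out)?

Sale 1 (1072) [FIFO — oldest first]: 236 @ $19.20 + 394 @ $20.20 + 390 @ $22.60 + 52 @ $23.85 = $22,544.20
Ending inventory: 322 @ $23.85 + 251 @ $22.55 + 282 @ $27.80 = $21,179.35
Check: goods available $43,723.55 = COGS $22,544.20 + ending $21,179.35

Ending inventory = $21,179.35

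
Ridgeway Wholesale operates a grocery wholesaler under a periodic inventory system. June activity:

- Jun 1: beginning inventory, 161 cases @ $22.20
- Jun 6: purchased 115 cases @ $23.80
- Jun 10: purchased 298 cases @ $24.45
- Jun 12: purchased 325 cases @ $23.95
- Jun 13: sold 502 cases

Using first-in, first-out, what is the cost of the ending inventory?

Jun 13, 502 sold [FIFO — oldest first]: 161 @ $22.20 + 115 @ $23.80 + 226 @ $24.45 = $11,836.90
Ending inventory: 72 @ $24.45 + 325 @ $23.95 = $9,544.15
Check: goods available $21,381.05 = COGS $11,836.90 + ending $9,544.15

Ending inventory = $9,544.15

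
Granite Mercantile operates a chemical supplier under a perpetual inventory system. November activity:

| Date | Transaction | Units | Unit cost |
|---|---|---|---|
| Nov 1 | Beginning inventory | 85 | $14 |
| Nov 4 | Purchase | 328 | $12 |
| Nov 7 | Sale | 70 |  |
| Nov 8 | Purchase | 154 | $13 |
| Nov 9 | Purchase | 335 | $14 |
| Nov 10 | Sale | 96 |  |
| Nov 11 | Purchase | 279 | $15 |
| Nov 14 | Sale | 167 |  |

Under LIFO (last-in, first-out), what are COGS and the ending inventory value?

COGS = $4,689; ending inventory = $11,314

Nov 7, 70 sold [LIFO — newest first]: 70 @ $12 = $840
Nov 10, 96 sold [LIFO — newest first]: 96 @ $14 = $1,344
Nov 14, 167 sold [LIFO — newest first]: 167 @ $15 = $2,505
Total COGS = $840 + $1,344 + $2,505 = $4,689
Ending inventory: 85 @ $14 + 258 @ $12 + 154 @ $13 + 239 @ $14 + 112 @ $15 = $11,314
Check: goods available $16,003 = COGS $4,689 + ending $11,314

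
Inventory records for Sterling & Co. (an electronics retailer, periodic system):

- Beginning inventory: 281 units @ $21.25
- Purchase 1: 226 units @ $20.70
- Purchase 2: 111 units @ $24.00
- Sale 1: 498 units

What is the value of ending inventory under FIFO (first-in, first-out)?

Sale 1 (498) [FIFO — oldest first]: 281 @ $21.25 + 217 @ $20.70 = $10,463.15
Ending inventory: 9 @ $20.70 + 111 @ $24.00 = $2,850.30

Ending inventory = $2,850.30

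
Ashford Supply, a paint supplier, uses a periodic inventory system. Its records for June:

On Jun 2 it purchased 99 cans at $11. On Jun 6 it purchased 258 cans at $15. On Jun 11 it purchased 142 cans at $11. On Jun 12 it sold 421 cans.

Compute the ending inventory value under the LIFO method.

Jun 12, 421 sold [LIFO — newest first]: 142 @ $11 + 258 @ $15 + 21 @ $11 = $5,663
Ending inventory: 78 @ $11 = $858

Ending inventory = $858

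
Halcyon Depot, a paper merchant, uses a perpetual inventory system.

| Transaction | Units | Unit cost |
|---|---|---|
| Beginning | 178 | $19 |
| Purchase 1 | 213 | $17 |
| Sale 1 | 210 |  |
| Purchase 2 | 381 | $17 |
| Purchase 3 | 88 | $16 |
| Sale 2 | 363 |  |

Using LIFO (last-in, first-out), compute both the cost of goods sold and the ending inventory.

Sale 1 (210) [LIFO — newest first]: 210 @ $17 = $3,570
Sale 2 (363) [LIFO — newest first]: 88 @ $16 + 275 @ $17 = $6,083
Total COGS = $3,570 + $6,083 = $9,653
Ending inventory: 178 @ $19 + 3 @ $17 + 106 @ $17 = $5,235
Check: goods available $14,888 = COGS $9,653 + ending $5,235

COGS = $9,653; ending inventory = $5,235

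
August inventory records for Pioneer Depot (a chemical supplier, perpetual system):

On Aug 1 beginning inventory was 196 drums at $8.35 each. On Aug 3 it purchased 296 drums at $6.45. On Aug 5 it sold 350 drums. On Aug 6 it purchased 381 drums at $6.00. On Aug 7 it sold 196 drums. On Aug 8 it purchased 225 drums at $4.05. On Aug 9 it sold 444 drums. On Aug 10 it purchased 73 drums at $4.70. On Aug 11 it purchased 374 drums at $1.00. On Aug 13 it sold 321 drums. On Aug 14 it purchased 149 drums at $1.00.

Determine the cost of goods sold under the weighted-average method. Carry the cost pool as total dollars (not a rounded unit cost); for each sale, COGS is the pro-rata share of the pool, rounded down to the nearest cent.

COGS = $6,911.94

After Aug 1: 196 on hand, pool $1,636.60 (≈ $8.3500 each)
After Aug 3: 492 on hand, pool $3,545.80 (≈ $7.2069 each)
Aug 5, sell 350: 350/492 × $3,545.80 → $2,522.41
After Aug 6: 523 on hand, pool $3,309.39 (≈ $6.3277 each)
Aug 7, sell 196: 196/523 × $3,309.39 → $1,240.23
After Aug 8: 552 on hand, pool $2,980.41 (≈ $5.3993 each)
Aug 9, sell 444: 444/552 × $2,980.41 → $2,397.28
After Aug 10: 181 on hand, pool $926.23 (≈ $5.1173 each)
After Aug 11: 555 on hand, pool $1,300.23 (≈ $2.3428 each)
Aug 13, sell 321: 321/555 × $1,300.23 → $752.02
After Aug 14: 383 on hand, pool $697.21 (≈ $1.8204 each)
Total COGS = $2,522.41 + $1,240.23 + $2,397.28 + $752.02 = $6,911.94
Ending inventory (cost pool remaining) = $697.21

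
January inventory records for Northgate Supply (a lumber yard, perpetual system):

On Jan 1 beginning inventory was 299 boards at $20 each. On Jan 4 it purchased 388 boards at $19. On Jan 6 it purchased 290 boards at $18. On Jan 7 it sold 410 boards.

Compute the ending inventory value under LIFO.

Jan 7, 410 sold [LIFO — newest first]: 290 @ $18 + 120 @ $19 = $7,500
Ending inventory: 299 @ $20 + 268 @ $19 = $11,072

Ending inventory = $11,072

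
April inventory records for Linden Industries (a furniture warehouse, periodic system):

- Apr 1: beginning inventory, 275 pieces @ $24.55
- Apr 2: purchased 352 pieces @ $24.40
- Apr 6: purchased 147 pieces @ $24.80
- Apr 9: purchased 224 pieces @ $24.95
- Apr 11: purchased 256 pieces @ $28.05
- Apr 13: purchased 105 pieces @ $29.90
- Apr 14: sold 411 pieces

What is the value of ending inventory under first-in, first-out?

Ending inventory = $24,825.10

Apr 14, 411 sold [FIFO — oldest first]: 275 @ $24.55 + 136 @ $24.40 = $10,069.65
Ending inventory: 216 @ $24.40 + 147 @ $24.80 + 224 @ $24.95 + 256 @ $28.05 + 105 @ $29.90 = $24,825.10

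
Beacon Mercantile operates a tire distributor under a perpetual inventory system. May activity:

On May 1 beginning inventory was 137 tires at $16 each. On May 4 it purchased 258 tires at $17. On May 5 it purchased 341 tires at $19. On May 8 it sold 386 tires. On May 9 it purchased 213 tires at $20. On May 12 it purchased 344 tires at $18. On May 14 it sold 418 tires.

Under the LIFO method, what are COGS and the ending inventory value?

May 8, 386 sold [LIFO — newest first]: 341 @ $19 + 45 @ $17 = $7,244
May 14, 418 sold [LIFO — newest first]: 344 @ $18 + 74 @ $20 = $7,672
Total COGS = $7,244 + $7,672 = $14,916
Ending inventory: 137 @ $16 + 213 @ $17 + 139 @ $20 = $8,593
Check: goods available $23,509 = COGS $14,916 + ending $8,593

COGS = $14,916; ending inventory = $8,593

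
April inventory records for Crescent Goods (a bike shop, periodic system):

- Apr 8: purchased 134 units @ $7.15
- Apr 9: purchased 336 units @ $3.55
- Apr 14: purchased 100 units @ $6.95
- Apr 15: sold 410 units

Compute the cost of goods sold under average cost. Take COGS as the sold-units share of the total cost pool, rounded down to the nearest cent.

Apr 15, sell 410: 410/570 × $2,845.90 → $2,047.05
Ending inventory (cost pool remaining) = $798.85

COGS = $2,047.05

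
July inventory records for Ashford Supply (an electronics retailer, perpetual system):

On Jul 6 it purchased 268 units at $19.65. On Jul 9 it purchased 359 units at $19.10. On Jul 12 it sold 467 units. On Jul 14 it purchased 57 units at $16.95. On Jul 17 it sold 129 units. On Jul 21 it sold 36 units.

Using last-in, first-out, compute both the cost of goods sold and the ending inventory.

Jul 12, 467 sold [LIFO — newest first]: 359 @ $19.10 + 108 @ $19.65 = $8,979.10
Jul 17, 129 sold [LIFO — newest first]: 57 @ $16.95 + 72 @ $19.65 = $2,380.95
Jul 21, 36 sold [LIFO — newest first]: 36 @ $19.65 = $707.40
Total COGS = $8,979.10 + $2,380.95 + $707.40 = $12,067.45
Ending inventory: 52 @ $19.65 = $1,021.80
Check: goods available $13,089.25 = COGS $12,067.45 + ending $1,021.80

COGS = $12,067.45; ending inventory = $1,021.80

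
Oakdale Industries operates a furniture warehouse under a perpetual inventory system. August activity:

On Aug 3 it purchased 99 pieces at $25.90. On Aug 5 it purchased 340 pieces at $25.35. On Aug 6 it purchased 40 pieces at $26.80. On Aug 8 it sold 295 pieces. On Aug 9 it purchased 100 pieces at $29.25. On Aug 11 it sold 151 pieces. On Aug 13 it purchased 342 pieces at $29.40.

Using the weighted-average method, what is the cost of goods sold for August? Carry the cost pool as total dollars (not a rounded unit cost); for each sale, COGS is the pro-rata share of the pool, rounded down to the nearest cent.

COGS = $11,605.67

After Aug 3: 99 on hand, pool $2,564.10 (≈ $25.9000 each)
After Aug 5: 439 on hand, pool $11,183.10 (≈ $25.4740 each)
After Aug 6: 479 on hand, pool $12,255.10 (≈ $25.5848 each)
Aug 8, sell 295: 295/479 × $12,255.10 → $7,547.50
After Aug 9: 284 on hand, pool $7,632.60 (≈ $26.8754 each)
Aug 11, sell 151: 151/284 × $7,632.60 → $4,058.17
After Aug 13: 475 on hand, pool $13,629.23 (≈ $28.6931 each)
Total COGS = $7,547.50 + $4,058.17 = $11,605.67
Ending inventory (cost pool remaining) = $13,629.23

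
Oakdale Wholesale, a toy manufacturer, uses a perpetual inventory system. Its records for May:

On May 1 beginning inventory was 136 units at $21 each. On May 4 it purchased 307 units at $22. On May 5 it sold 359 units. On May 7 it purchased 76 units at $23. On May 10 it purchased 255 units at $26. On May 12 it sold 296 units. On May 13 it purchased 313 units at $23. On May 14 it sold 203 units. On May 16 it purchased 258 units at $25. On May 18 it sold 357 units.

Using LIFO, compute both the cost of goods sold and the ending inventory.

May 5, 359 sold [LIFO — newest first]: 307 @ $22 + 52 @ $21 = $7,846
May 12, 296 sold [LIFO — newest first]: 255 @ $26 + 41 @ $23 = $7,573
May 14, 203 sold [LIFO — newest first]: 203 @ $23 = $4,669
May 18, 357 sold [LIFO — newest first]: 258 @ $25 + 99 @ $23 = $8,727
Total COGS = $7,846 + $7,573 + $4,669 + $8,727 = $28,815
Ending inventory: 84 @ $21 + 35 @ $23 + 11 @ $23 = $2,822
Check: goods available $31,637 = COGS $28,815 + ending $2,822

COGS = $28,815; ending inventory = $2,822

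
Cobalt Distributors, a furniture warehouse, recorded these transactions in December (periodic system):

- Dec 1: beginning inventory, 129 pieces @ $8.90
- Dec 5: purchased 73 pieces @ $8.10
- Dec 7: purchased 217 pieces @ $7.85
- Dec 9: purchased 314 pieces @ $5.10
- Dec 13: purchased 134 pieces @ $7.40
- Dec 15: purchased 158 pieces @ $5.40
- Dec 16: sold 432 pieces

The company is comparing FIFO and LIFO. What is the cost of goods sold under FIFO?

COGS = $3,509.15

FIFO COGS: 129 @ $8.90 + 73 @ $8.10 + 217 @ $7.85 + 13 @ $5.10 = $3,509.15
LIFO COGS: 158 @ $5.40 + 134 @ $7.40 + 140 @ $5.10 = $2,558.80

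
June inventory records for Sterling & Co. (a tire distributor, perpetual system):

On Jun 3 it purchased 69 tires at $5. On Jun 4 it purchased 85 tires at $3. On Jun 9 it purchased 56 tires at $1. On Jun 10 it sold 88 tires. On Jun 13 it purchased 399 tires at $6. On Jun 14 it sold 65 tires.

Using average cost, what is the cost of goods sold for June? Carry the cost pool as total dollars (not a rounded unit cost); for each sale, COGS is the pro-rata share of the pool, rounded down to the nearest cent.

COGS = $621.11

After Jun 3: 69 on hand, pool $345.00 (≈ $5.0000 each)
After Jun 4: 154 on hand, pool $600.00 (≈ $3.8961 each)
After Jun 9: 210 on hand, pool $656.00 (≈ $3.1238 each)
Jun 10, sell 88: 88/210 × $656.00 → $274.89
After Jun 13: 521 on hand, pool $2,775.11 (≈ $5.3265 each)
Jun 14, sell 65: 65/521 × $2,775.11 → $346.22
Total COGS = $274.89 + $346.22 = $621.11
Ending inventory (cost pool remaining) = $2,428.89
Check: goods available $3,050.00 = COGS $621.11 + ending $2,428.89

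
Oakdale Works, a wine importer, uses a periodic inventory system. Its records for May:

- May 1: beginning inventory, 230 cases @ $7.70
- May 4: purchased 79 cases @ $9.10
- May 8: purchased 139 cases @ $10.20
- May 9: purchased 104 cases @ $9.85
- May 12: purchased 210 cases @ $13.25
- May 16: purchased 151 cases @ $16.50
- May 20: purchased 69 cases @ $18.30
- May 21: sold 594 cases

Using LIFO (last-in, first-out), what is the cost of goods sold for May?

May 21, 594 sold [LIFO — newest first]: 69 @ $18.30 + 151 @ $16.50 + 210 @ $13.25 + 104 @ $9.85 + 60 @ $10.20 = $8,173.10
Ending inventory: 230 @ $7.70 + 79 @ $9.10 + 79 @ $10.20 = $3,295.70

COGS = $8,173.10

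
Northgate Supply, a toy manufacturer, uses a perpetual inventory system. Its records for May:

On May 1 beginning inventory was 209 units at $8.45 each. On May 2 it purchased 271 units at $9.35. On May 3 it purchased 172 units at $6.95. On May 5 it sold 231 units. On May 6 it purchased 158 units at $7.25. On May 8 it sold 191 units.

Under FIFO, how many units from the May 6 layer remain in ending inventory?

158

May 5, 231 sold [FIFO — oldest first]: 209 @ $8.45 + 22 @ $9.35 = $1,971.75
May 8, 191 sold [FIFO — oldest first]: 191 @ $9.35 = $1,785.85
Total COGS = $1,971.75 + $1,785.85 = $3,757.60
Ending inventory: 58 @ $9.35 + 172 @ $6.95 + 158 @ $7.25 = $2,883.20
Check: goods available $6,640.80 = COGS $3,757.60 + ending $2,883.20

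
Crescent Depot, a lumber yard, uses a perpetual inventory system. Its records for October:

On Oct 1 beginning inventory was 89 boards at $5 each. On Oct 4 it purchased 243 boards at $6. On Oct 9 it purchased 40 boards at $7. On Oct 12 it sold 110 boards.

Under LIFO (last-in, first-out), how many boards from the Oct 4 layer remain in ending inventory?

173

Oct 12, 110 sold [LIFO — newest first]: 40 @ $7 + 70 @ $6 = $700
Ending inventory: 89 @ $5 + 173 @ $6 = $1,483
Check: goods available $2,183 = COGS $700 + ending $1,483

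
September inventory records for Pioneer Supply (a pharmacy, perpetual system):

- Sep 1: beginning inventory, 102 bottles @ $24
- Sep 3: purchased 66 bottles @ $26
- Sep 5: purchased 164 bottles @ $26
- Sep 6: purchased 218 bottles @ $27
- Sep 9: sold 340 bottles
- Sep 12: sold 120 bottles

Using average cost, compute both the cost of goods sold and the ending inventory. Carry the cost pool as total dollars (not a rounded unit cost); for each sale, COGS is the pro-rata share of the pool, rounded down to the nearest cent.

After Sep 1: 102 on hand, pool $2,448.00 (≈ $24.0000 each)
After Sep 3: 168 on hand, pool $4,164.00 (≈ $24.7857 each)
After Sep 5: 332 on hand, pool $8,428.00 (≈ $25.3855 each)
After Sep 6: 550 on hand, pool $14,314.00 (≈ $26.0255 each)
Sep 9, sell 340: 340/550 × $14,314.00 → $8,848.65
Sep 12, sell 120: 120/210 × $5,465.35 → $3,123.05
Total COGS = $8,848.65 + $3,123.05 = $11,971.70
Ending inventory (cost pool remaining) = $2,342.30

COGS = $11,971.70; ending inventory = $2,342.30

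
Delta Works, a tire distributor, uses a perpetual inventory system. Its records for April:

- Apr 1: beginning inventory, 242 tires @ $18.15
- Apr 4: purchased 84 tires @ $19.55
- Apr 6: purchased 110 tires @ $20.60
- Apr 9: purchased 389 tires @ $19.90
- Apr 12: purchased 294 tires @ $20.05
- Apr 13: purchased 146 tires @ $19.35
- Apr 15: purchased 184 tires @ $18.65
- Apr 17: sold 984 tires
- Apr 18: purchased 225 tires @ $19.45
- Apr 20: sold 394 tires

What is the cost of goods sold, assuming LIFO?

Apr 17, 984 sold [LIFO — newest first]: 184 @ $18.65 + 146 @ $19.35 + 294 @ $20.05 + 360 @ $19.90 = $19,315.40
Apr 20, 394 sold [LIFO — newest first]: 225 @ $19.45 + 29 @ $19.90 + 110 @ $20.60 + 30 @ $19.55 = $7,805.85
Total COGS = $19,315.40 + $7,805.85 = $27,121.25
Ending inventory: 242 @ $18.15 + 54 @ $19.55 = $5,448.00

COGS = $27,121.25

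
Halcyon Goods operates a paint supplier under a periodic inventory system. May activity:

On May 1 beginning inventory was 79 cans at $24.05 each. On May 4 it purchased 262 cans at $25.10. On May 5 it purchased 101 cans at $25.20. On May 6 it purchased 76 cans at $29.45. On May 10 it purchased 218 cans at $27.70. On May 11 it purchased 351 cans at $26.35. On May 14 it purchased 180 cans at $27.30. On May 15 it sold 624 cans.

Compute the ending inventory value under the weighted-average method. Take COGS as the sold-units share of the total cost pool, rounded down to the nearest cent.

May 15, sell 624: 624/1267 × $33,461.00 → $16,479.60
Ending inventory (cost pool remaining) = $16,981.40
Check: goods available $33,461.00 = COGS $16,479.60 + ending $16,981.40

Ending inventory = $16,981.40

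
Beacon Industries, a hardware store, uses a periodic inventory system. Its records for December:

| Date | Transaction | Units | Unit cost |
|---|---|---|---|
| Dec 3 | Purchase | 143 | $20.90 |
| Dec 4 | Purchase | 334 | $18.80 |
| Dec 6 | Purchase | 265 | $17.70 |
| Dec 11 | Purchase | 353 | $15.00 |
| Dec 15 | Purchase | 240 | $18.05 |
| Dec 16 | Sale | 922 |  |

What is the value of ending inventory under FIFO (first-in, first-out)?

Dec 16, 922 sold [FIFO — oldest first]: 143 @ $20.90 + 334 @ $18.80 + 265 @ $17.70 + 180 @ $15.00 = $16,658.40
Ending inventory: 173 @ $15.00 + 240 @ $18.05 = $6,927.00

Ending inventory = $6,927.00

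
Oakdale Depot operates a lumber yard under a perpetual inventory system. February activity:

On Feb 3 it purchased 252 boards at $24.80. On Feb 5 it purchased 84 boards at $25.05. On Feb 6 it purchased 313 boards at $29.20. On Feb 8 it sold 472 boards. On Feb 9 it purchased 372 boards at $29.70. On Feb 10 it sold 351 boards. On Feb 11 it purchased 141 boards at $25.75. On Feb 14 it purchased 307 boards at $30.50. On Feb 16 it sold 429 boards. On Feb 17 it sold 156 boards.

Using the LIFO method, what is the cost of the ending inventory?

Feb 8, 472 sold [LIFO — newest first]: 313 @ $29.20 + 84 @ $25.05 + 75 @ $24.80 = $13,103.80
Feb 10, 351 sold [LIFO — newest first]: 351 @ $29.70 = $10,424.70
Feb 16, 429 sold [LIFO — newest first]: 307 @ $30.50 + 122 @ $25.75 = $12,505.00
Feb 17, 156 sold [LIFO — newest first]: 19 @ $25.75 + 21 @ $29.70 + 116 @ $24.80 = $3,989.75
Total COGS = $13,103.80 + $10,424.70 + $12,505.00 + $3,989.75 = $40,023.25
Ending inventory: 61 @ $24.80 = $1,512.80
Check: goods available $41,536.05 = COGS $40,023.25 + ending $1,512.80

Ending inventory = $1,512.80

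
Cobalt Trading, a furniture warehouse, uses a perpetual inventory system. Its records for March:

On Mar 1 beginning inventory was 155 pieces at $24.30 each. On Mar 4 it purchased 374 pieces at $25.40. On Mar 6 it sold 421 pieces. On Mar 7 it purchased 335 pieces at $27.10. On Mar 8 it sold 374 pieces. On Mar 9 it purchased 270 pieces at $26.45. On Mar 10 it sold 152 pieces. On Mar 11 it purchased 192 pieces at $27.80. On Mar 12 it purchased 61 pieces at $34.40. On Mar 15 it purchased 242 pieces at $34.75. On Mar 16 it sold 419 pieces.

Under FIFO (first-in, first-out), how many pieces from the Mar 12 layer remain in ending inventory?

21

Mar 6, 421 sold [FIFO — oldest first]: 155 @ $24.30 + 266 @ $25.40 = $10,522.90
Mar 8, 374 sold [FIFO — oldest first]: 108 @ $25.40 + 266 @ $27.10 = $9,951.80
Mar 10, 152 sold [FIFO — oldest first]: 69 @ $27.10 + 83 @ $26.45 = $4,065.25
Mar 16, 419 sold [FIFO — oldest first]: 187 @ $26.45 + 192 @ $27.80 + 40 @ $34.40 = $11,659.75
Total COGS = $10,522.90 + $9,951.80 + $4,065.25 + $11,659.75 = $36,199.70
Ending inventory: 21 @ $34.40 + 242 @ $34.75 = $9,131.90
Check: goods available $45,331.60 = COGS $36,199.70 + ending $9,131.90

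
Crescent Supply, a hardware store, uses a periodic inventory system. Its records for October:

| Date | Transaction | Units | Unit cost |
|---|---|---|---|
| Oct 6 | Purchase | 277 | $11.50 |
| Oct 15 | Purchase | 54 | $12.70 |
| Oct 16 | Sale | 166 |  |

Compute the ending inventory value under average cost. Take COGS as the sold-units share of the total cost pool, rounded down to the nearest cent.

Ending inventory = $1,929.81

Oct 16, sell 166: 166/331 × $3,871.30 → $1,941.49
Ending inventory (cost pool remaining) = $1,929.81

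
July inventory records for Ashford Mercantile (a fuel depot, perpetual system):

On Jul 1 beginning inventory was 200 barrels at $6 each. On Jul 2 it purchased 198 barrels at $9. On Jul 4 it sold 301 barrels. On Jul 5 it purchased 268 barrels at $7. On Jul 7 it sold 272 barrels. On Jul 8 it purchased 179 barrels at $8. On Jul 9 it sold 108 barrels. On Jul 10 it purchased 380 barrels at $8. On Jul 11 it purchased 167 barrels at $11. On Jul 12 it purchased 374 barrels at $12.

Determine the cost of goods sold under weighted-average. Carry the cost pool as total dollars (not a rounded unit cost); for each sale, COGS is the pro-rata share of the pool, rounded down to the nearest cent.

After Jul 1: 200 on hand, pool $1,200.00 (≈ $6.0000 each)
After Jul 2: 398 on hand, pool $2,982.00 (≈ $7.4925 each)
Jul 4, sell 301: 301/398 × $2,982.00 → $2,255.23
After Jul 5: 365 on hand, pool $2,602.77 (≈ $7.1309 each)
Jul 7, sell 272: 272/365 × $2,602.77 → $1,939.59
After Jul 8: 272 on hand, pool $2,095.18 (≈ $7.7029 each)
Jul 9, sell 108: 108/272 × $2,095.18 → $831.90
After Jul 10: 544 on hand, pool $4,303.28 (≈ $7.9104 each)
After Jul 11: 711 on hand, pool $6,140.28 (≈ $8.6361 each)
After Jul 12: 1085 on hand, pool $10,628.28 (≈ $9.7956 each)
Total COGS = $2,255.23 + $1,939.59 + $831.90 = $5,026.72
Ending inventory (cost pool remaining) = $10,628.28

COGS = $5,026.72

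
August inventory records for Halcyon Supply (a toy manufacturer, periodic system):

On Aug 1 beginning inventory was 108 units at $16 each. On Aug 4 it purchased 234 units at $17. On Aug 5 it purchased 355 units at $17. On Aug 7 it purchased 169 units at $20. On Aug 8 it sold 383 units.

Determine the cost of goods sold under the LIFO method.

COGS = $7,018

Aug 8, 383 sold [LIFO — newest first]: 169 @ $20 + 214 @ $17 = $7,018
Ending inventory: 108 @ $16 + 234 @ $17 + 141 @ $17 = $8,103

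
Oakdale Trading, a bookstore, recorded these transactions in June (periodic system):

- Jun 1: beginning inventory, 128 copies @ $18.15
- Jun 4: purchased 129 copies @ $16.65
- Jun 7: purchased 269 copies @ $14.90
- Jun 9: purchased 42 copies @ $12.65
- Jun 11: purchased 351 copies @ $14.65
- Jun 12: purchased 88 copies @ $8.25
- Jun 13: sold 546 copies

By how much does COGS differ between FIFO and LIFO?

$1,364.20

FIFO COGS: 128 @ $18.15 + 129 @ $16.65 + 269 @ $14.90 + 20 @ $12.65 = $8,732.15
LIFO COGS: 88 @ $8.25 + 351 @ $14.65 + 42 @ $12.65 + 65 @ $14.90 = $7,367.95
Difference = |$8,732.15 − $7,367.95| = $1,364.20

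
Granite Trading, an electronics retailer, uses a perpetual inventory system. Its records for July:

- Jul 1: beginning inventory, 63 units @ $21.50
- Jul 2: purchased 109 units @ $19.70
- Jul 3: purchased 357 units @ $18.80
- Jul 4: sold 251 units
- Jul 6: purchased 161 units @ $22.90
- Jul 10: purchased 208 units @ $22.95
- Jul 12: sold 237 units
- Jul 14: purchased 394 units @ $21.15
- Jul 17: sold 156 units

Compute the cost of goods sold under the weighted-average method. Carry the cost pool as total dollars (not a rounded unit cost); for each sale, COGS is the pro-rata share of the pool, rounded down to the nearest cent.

COGS = $13,228.35

After Jul 1: 63 on hand, pool $1,354.50 (≈ $21.5000 each)
After Jul 2: 172 on hand, pool $3,501.80 (≈ $20.3593 each)
After Jul 3: 529 on hand, pool $10,213.40 (≈ $19.3070 each)
Jul 4, sell 251: 251/529 × $10,213.40 → $4,846.05
After Jul 6: 439 on hand, pool $9,054.25 (≈ $20.6247 each)
After Jul 10: 647 on hand, pool $13,827.85 (≈ $21.3723 each)
Jul 12, sell 237: 237/647 × $13,827.85 → $5,065.22
After Jul 14: 804 on hand, pool $17,095.73 (≈ $21.2633 each)
Jul 17, sell 156: 156/804 × $17,095.73 → $3,317.08
Total COGS = $4,846.05 + $5,065.22 + $3,317.08 = $13,228.35
Ending inventory (cost pool remaining) = $13,778.65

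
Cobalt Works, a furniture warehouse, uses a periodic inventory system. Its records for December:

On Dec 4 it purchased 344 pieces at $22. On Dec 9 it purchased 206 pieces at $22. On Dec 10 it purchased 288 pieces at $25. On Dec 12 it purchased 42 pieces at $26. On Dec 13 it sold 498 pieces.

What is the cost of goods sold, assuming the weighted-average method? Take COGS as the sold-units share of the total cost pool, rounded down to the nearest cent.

COGS = $11,540.01

Dec 13, sell 498: 498/880 × $20,392.00 → $11,540.01
Ending inventory (cost pool remaining) = $8,851.99
Check: goods available $20,392.00 = COGS $11,540.01 + ending $8,851.99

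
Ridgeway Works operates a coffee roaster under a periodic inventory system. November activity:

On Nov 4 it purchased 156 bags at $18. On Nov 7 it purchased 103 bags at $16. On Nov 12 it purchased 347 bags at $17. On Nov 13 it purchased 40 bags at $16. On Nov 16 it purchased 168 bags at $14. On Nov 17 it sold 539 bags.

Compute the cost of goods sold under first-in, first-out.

Nov 17, 539 sold [FIFO — oldest first]: 156 @ $18 + 103 @ $16 + 280 @ $17 = $9,216
Ending inventory: 67 @ $17 + 40 @ $16 + 168 @ $14 = $4,131

COGS = $9,216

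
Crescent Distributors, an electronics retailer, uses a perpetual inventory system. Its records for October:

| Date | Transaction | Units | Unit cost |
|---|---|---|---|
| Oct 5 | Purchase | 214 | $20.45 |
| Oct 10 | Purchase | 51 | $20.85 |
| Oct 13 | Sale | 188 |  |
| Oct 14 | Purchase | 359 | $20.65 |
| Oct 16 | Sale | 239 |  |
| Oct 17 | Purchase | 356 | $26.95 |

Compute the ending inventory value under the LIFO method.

Ending inventory = $13,646.85

Oct 13, 188 sold [LIFO — newest first]: 51 @ $20.85 + 137 @ $20.45 = $3,865.00
Oct 16, 239 sold [LIFO — newest first]: 239 @ $20.65 = $4,935.35
Total COGS = $3,865.00 + $4,935.35 = $8,800.35
Ending inventory: 77 @ $20.45 + 120 @ $20.65 + 356 @ $26.95 = $13,646.85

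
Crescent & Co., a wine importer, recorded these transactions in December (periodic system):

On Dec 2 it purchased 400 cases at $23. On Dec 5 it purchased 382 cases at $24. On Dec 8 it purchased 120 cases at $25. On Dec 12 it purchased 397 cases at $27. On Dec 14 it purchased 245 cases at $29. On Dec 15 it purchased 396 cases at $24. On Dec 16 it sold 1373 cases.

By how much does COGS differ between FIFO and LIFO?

$1,255

FIFO COGS: 400 @ $23 + 382 @ $24 + 120 @ $25 + 397 @ $27 + 74 @ $29 = $34,233
LIFO COGS: 396 @ $24 + 245 @ $29 + 397 @ $27 + 120 @ $25 + 215 @ $24 = $35,488
Difference = |$34,233 − $35,488| = $1,255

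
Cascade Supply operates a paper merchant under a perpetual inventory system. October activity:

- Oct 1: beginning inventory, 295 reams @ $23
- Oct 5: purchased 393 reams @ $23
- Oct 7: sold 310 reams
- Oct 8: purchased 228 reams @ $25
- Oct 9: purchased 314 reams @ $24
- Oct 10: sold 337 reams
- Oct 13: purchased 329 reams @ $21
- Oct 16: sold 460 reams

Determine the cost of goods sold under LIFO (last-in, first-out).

COGS = $25,425

Oct 7, 310 sold [LIFO — newest first]: 310 @ $23 = $7,130
Oct 10, 337 sold [LIFO — newest first]: 314 @ $24 + 23 @ $25 = $8,111
Oct 16, 460 sold [LIFO — newest first]: 329 @ $21 + 131 @ $25 = $10,184
Total COGS = $7,130 + $8,111 + $10,184 = $25,425
Ending inventory: 295 @ $23 + 83 @ $23 + 74 @ $25 = $10,544
Check: goods available $35,969 = COGS $25,425 + ending $10,544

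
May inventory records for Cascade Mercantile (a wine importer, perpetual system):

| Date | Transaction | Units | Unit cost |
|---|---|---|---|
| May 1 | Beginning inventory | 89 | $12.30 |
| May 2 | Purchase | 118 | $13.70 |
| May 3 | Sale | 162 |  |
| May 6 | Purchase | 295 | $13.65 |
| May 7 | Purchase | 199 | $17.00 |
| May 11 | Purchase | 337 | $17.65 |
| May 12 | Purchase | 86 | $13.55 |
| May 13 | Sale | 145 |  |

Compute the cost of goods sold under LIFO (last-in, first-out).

COGS = $4,364.45

May 3, 162 sold [LIFO — newest first]: 118 @ $13.70 + 44 @ $12.30 = $2,157.80
May 13, 145 sold [LIFO — newest first]: 86 @ $13.55 + 59 @ $17.65 = $2,206.65
Total COGS = $2,157.80 + $2,206.65 = $4,364.45
Ending inventory: 45 @ $12.30 + 295 @ $13.65 + 199 @ $17.00 + 278 @ $17.65 = $12,869.95
Check: goods available $17,234.40 = COGS $4,364.45 + ending $12,869.95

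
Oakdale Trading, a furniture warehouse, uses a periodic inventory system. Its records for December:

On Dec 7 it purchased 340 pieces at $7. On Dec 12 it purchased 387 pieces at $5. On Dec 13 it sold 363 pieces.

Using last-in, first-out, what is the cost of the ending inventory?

Ending inventory = $2,500

Dec 13, 363 sold [LIFO — newest first]: 363 @ $5 = $1,815
Ending inventory: 340 @ $7 + 24 @ $5 = $2,500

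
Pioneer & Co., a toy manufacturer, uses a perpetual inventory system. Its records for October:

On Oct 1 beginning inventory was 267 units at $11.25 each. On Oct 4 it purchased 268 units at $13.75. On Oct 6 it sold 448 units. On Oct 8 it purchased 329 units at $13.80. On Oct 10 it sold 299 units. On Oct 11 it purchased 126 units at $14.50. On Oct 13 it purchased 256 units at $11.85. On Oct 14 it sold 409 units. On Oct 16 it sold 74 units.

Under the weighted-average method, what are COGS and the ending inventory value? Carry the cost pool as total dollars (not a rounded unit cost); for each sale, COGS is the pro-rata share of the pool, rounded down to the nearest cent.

After Oct 1: 267 on hand, pool $3,003.75 (≈ $11.2500 each)
After Oct 4: 535 on hand, pool $6,688.75 (≈ $12.5023 each)
Oct 6, sell 448: 448/535 × $6,688.75 → $5,601.04
After Oct 8: 416 on hand, pool $5,627.91 (≈ $13.5286 each)
Oct 10, sell 299: 299/416 × $5,627.91 → $4,045.06
After Oct 11: 243 on hand, pool $3,409.85 (≈ $14.0323 each)
After Oct 13: 499 on hand, pool $6,443.45 (≈ $12.9127 each)
Oct 14, sell 409: 409/499 × $6,443.45 → $5,281.30
Oct 16, sell 74: 74/90 × $1,162.15 → $955.54
Total COGS = $5,601.04 + $4,045.06 + $5,281.30 + $955.54 = $15,882.94
Ending inventory (cost pool remaining) = $206.61

COGS = $15,882.94; ending inventory = $206.61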